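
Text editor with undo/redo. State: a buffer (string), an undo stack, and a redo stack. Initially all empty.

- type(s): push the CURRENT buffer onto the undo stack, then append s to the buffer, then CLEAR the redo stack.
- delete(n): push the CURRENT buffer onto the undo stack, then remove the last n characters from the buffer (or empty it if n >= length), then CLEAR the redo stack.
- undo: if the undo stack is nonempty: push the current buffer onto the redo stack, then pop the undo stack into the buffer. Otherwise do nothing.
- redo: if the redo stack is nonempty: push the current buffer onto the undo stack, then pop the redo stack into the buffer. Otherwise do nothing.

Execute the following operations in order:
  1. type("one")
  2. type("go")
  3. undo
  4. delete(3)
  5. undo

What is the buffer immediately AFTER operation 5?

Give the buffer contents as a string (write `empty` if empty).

Answer: one

Derivation:
After op 1 (type): buf='one' undo_depth=1 redo_depth=0
After op 2 (type): buf='onego' undo_depth=2 redo_depth=0
After op 3 (undo): buf='one' undo_depth=1 redo_depth=1
After op 4 (delete): buf='(empty)' undo_depth=2 redo_depth=0
After op 5 (undo): buf='one' undo_depth=1 redo_depth=1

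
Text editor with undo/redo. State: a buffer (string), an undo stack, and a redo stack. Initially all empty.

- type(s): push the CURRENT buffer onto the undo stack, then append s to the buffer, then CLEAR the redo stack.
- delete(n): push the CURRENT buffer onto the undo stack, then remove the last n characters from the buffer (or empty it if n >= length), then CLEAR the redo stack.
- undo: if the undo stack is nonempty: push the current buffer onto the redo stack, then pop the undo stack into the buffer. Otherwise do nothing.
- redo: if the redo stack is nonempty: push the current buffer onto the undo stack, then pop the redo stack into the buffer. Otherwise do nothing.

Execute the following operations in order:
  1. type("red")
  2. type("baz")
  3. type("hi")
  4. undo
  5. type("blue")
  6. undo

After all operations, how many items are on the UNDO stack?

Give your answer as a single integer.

After op 1 (type): buf='red' undo_depth=1 redo_depth=0
After op 2 (type): buf='redbaz' undo_depth=2 redo_depth=0
After op 3 (type): buf='redbazhi' undo_depth=3 redo_depth=0
After op 4 (undo): buf='redbaz' undo_depth=2 redo_depth=1
After op 5 (type): buf='redbazblue' undo_depth=3 redo_depth=0
After op 6 (undo): buf='redbaz' undo_depth=2 redo_depth=1

Answer: 2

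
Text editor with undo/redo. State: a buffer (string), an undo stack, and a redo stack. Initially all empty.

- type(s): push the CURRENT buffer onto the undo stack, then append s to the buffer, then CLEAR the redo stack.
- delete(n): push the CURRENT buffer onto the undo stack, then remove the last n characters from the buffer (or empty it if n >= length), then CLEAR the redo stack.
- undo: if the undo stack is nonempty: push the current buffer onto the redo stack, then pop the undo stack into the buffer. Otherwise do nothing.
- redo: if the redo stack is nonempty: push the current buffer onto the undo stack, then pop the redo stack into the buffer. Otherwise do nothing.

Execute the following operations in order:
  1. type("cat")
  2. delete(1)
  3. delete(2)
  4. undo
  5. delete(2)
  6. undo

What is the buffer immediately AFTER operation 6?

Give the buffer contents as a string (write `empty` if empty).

Answer: ca

Derivation:
After op 1 (type): buf='cat' undo_depth=1 redo_depth=0
After op 2 (delete): buf='ca' undo_depth=2 redo_depth=0
After op 3 (delete): buf='(empty)' undo_depth=3 redo_depth=0
After op 4 (undo): buf='ca' undo_depth=2 redo_depth=1
After op 5 (delete): buf='(empty)' undo_depth=3 redo_depth=0
After op 6 (undo): buf='ca' undo_depth=2 redo_depth=1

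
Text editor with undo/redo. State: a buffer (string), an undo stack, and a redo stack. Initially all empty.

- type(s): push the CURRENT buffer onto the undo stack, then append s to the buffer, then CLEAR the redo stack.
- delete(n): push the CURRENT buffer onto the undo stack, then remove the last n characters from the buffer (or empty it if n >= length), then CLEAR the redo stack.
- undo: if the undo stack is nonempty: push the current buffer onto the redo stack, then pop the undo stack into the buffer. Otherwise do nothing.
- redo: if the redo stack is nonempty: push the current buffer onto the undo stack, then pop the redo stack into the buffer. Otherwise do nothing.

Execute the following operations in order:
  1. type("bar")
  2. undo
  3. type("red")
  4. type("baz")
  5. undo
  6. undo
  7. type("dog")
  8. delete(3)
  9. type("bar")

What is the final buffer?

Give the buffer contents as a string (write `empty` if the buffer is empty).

After op 1 (type): buf='bar' undo_depth=1 redo_depth=0
After op 2 (undo): buf='(empty)' undo_depth=0 redo_depth=1
After op 3 (type): buf='red' undo_depth=1 redo_depth=0
After op 4 (type): buf='redbaz' undo_depth=2 redo_depth=0
After op 5 (undo): buf='red' undo_depth=1 redo_depth=1
After op 6 (undo): buf='(empty)' undo_depth=0 redo_depth=2
After op 7 (type): buf='dog' undo_depth=1 redo_depth=0
After op 8 (delete): buf='(empty)' undo_depth=2 redo_depth=0
After op 9 (type): buf='bar' undo_depth=3 redo_depth=0

Answer: bar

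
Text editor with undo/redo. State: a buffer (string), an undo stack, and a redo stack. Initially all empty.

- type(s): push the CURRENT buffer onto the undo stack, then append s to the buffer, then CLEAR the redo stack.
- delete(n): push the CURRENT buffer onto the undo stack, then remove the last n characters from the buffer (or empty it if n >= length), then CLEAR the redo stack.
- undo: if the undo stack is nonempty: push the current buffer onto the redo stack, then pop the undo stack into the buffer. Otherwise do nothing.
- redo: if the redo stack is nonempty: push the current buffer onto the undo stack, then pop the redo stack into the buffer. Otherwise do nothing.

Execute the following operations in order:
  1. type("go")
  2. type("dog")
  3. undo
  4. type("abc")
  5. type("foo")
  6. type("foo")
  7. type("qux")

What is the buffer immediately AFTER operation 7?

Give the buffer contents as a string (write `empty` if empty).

Answer: goabcfoofooqux

Derivation:
After op 1 (type): buf='go' undo_depth=1 redo_depth=0
After op 2 (type): buf='godog' undo_depth=2 redo_depth=0
After op 3 (undo): buf='go' undo_depth=1 redo_depth=1
After op 4 (type): buf='goabc' undo_depth=2 redo_depth=0
After op 5 (type): buf='goabcfoo' undo_depth=3 redo_depth=0
After op 6 (type): buf='goabcfoofoo' undo_depth=4 redo_depth=0
After op 7 (type): buf='goabcfoofooqux' undo_depth=5 redo_depth=0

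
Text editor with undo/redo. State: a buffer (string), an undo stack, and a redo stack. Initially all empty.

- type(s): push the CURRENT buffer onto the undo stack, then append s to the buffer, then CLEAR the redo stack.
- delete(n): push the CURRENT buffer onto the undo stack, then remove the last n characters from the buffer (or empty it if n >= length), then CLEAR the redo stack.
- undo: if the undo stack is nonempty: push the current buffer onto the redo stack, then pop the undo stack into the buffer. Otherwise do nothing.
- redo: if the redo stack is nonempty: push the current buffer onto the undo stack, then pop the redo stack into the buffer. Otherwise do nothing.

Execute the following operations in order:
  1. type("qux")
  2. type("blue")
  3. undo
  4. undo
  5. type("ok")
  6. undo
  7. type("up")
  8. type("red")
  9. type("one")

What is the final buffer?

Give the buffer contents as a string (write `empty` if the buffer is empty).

After op 1 (type): buf='qux' undo_depth=1 redo_depth=0
After op 2 (type): buf='quxblue' undo_depth=2 redo_depth=0
After op 3 (undo): buf='qux' undo_depth=1 redo_depth=1
After op 4 (undo): buf='(empty)' undo_depth=0 redo_depth=2
After op 5 (type): buf='ok' undo_depth=1 redo_depth=0
After op 6 (undo): buf='(empty)' undo_depth=0 redo_depth=1
After op 7 (type): buf='up' undo_depth=1 redo_depth=0
After op 8 (type): buf='upred' undo_depth=2 redo_depth=0
After op 9 (type): buf='upredone' undo_depth=3 redo_depth=0

Answer: upredone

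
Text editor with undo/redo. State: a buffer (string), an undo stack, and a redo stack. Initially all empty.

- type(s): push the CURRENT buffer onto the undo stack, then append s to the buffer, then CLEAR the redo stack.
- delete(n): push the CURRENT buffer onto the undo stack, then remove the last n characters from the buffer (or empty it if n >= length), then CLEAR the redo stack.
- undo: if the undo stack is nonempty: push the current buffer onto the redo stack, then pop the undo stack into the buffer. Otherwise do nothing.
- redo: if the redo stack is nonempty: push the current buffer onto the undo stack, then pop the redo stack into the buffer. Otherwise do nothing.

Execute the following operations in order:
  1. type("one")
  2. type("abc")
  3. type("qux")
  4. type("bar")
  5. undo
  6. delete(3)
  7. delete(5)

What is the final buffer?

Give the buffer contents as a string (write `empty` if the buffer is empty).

After op 1 (type): buf='one' undo_depth=1 redo_depth=0
After op 2 (type): buf='oneabc' undo_depth=2 redo_depth=0
After op 3 (type): buf='oneabcqux' undo_depth=3 redo_depth=0
After op 4 (type): buf='oneabcquxbar' undo_depth=4 redo_depth=0
After op 5 (undo): buf='oneabcqux' undo_depth=3 redo_depth=1
After op 6 (delete): buf='oneabc' undo_depth=4 redo_depth=0
After op 7 (delete): buf='o' undo_depth=5 redo_depth=0

Answer: o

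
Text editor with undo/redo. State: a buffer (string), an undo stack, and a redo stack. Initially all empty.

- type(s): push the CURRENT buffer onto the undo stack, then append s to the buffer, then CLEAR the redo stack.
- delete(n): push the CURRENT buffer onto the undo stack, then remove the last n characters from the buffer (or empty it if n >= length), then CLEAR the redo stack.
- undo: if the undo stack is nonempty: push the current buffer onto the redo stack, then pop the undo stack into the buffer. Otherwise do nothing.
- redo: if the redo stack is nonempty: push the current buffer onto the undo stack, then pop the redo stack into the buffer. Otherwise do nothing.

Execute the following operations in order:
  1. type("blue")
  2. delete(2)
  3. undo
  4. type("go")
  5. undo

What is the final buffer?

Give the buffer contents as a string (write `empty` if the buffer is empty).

Answer: blue

Derivation:
After op 1 (type): buf='blue' undo_depth=1 redo_depth=0
After op 2 (delete): buf='bl' undo_depth=2 redo_depth=0
After op 3 (undo): buf='blue' undo_depth=1 redo_depth=1
After op 4 (type): buf='bluego' undo_depth=2 redo_depth=0
After op 5 (undo): buf='blue' undo_depth=1 redo_depth=1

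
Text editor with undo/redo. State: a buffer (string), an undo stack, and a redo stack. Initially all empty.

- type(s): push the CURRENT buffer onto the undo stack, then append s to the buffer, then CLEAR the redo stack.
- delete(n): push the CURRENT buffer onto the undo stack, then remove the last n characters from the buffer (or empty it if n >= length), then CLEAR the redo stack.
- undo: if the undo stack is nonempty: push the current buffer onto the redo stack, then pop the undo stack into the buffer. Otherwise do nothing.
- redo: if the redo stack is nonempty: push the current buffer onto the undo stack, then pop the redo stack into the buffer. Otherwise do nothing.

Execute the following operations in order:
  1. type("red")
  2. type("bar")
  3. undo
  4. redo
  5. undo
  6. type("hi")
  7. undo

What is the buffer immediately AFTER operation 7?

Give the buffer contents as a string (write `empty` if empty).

Answer: red

Derivation:
After op 1 (type): buf='red' undo_depth=1 redo_depth=0
After op 2 (type): buf='redbar' undo_depth=2 redo_depth=0
After op 3 (undo): buf='red' undo_depth=1 redo_depth=1
After op 4 (redo): buf='redbar' undo_depth=2 redo_depth=0
After op 5 (undo): buf='red' undo_depth=1 redo_depth=1
After op 6 (type): buf='redhi' undo_depth=2 redo_depth=0
After op 7 (undo): buf='red' undo_depth=1 redo_depth=1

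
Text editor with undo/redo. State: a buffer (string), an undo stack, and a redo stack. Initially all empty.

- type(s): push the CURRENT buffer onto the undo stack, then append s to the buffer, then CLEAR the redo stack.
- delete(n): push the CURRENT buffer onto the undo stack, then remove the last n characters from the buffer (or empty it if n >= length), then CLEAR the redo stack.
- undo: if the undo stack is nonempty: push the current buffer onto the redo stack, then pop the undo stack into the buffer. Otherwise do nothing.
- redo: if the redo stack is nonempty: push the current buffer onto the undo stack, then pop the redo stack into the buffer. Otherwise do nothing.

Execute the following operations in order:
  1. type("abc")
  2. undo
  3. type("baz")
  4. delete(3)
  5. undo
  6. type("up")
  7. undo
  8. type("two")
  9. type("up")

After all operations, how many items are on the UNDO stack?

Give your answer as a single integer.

After op 1 (type): buf='abc' undo_depth=1 redo_depth=0
After op 2 (undo): buf='(empty)' undo_depth=0 redo_depth=1
After op 3 (type): buf='baz' undo_depth=1 redo_depth=0
After op 4 (delete): buf='(empty)' undo_depth=2 redo_depth=0
After op 5 (undo): buf='baz' undo_depth=1 redo_depth=1
After op 6 (type): buf='bazup' undo_depth=2 redo_depth=0
After op 7 (undo): buf='baz' undo_depth=1 redo_depth=1
After op 8 (type): buf='baztwo' undo_depth=2 redo_depth=0
After op 9 (type): buf='baztwoup' undo_depth=3 redo_depth=0

Answer: 3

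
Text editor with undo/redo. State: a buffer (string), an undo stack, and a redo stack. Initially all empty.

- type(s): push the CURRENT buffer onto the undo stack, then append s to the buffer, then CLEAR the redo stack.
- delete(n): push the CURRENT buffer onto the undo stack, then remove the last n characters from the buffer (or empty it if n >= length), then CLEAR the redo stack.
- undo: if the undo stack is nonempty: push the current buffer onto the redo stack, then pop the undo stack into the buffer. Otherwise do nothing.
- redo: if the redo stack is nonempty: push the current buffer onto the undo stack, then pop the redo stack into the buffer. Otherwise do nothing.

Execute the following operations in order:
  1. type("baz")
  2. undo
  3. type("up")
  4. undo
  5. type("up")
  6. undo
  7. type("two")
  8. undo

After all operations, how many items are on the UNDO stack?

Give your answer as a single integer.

Answer: 0

Derivation:
After op 1 (type): buf='baz' undo_depth=1 redo_depth=0
After op 2 (undo): buf='(empty)' undo_depth=0 redo_depth=1
After op 3 (type): buf='up' undo_depth=1 redo_depth=0
After op 4 (undo): buf='(empty)' undo_depth=0 redo_depth=1
After op 5 (type): buf='up' undo_depth=1 redo_depth=0
After op 6 (undo): buf='(empty)' undo_depth=0 redo_depth=1
After op 7 (type): buf='two' undo_depth=1 redo_depth=0
After op 8 (undo): buf='(empty)' undo_depth=0 redo_depth=1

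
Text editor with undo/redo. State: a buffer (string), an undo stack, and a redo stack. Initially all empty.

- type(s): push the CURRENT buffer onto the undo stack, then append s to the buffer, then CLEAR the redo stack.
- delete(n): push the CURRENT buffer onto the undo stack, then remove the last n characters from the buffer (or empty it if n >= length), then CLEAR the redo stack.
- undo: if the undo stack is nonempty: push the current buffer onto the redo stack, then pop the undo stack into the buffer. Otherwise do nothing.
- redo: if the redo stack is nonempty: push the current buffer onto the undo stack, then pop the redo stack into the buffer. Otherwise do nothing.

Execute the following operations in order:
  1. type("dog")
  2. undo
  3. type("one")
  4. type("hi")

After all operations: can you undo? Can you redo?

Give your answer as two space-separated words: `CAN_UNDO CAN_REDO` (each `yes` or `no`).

After op 1 (type): buf='dog' undo_depth=1 redo_depth=0
After op 2 (undo): buf='(empty)' undo_depth=0 redo_depth=1
After op 3 (type): buf='one' undo_depth=1 redo_depth=0
After op 4 (type): buf='onehi' undo_depth=2 redo_depth=0

Answer: yes no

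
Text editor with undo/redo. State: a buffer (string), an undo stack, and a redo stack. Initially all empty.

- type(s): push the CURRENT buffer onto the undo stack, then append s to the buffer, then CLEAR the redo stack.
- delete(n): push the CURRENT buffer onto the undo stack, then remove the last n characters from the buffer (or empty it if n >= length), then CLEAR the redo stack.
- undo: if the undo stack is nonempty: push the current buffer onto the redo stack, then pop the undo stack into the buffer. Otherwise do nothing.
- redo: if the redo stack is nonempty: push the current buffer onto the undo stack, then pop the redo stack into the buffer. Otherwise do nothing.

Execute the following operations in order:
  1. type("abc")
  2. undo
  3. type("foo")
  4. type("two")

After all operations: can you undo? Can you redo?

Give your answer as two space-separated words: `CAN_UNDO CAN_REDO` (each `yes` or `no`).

After op 1 (type): buf='abc' undo_depth=1 redo_depth=0
After op 2 (undo): buf='(empty)' undo_depth=0 redo_depth=1
After op 3 (type): buf='foo' undo_depth=1 redo_depth=0
After op 4 (type): buf='footwo' undo_depth=2 redo_depth=0

Answer: yes no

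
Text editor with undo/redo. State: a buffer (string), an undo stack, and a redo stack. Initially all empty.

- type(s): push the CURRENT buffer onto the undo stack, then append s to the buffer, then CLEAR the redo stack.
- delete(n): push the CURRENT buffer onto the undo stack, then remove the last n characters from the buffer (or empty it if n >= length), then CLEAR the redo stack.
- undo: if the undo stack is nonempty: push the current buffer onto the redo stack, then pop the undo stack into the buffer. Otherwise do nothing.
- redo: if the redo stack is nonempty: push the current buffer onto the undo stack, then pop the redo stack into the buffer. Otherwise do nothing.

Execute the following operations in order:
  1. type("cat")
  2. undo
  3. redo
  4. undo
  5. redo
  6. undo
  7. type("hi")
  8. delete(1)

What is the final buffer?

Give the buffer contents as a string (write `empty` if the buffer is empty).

After op 1 (type): buf='cat' undo_depth=1 redo_depth=0
After op 2 (undo): buf='(empty)' undo_depth=0 redo_depth=1
After op 3 (redo): buf='cat' undo_depth=1 redo_depth=0
After op 4 (undo): buf='(empty)' undo_depth=0 redo_depth=1
After op 5 (redo): buf='cat' undo_depth=1 redo_depth=0
After op 6 (undo): buf='(empty)' undo_depth=0 redo_depth=1
After op 7 (type): buf='hi' undo_depth=1 redo_depth=0
After op 8 (delete): buf='h' undo_depth=2 redo_depth=0

Answer: h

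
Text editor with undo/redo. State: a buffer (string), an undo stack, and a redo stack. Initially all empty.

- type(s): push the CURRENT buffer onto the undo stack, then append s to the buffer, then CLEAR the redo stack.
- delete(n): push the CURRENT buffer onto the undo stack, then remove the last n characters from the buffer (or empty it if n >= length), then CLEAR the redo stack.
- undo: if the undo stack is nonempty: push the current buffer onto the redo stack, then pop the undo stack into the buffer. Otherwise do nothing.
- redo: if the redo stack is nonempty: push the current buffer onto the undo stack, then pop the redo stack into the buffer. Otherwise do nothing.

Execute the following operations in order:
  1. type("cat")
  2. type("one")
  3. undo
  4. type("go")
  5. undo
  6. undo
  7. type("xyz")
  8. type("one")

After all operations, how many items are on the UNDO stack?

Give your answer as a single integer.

After op 1 (type): buf='cat' undo_depth=1 redo_depth=0
After op 2 (type): buf='catone' undo_depth=2 redo_depth=0
After op 3 (undo): buf='cat' undo_depth=1 redo_depth=1
After op 4 (type): buf='catgo' undo_depth=2 redo_depth=0
After op 5 (undo): buf='cat' undo_depth=1 redo_depth=1
After op 6 (undo): buf='(empty)' undo_depth=0 redo_depth=2
After op 7 (type): buf='xyz' undo_depth=1 redo_depth=0
After op 8 (type): buf='xyzone' undo_depth=2 redo_depth=0

Answer: 2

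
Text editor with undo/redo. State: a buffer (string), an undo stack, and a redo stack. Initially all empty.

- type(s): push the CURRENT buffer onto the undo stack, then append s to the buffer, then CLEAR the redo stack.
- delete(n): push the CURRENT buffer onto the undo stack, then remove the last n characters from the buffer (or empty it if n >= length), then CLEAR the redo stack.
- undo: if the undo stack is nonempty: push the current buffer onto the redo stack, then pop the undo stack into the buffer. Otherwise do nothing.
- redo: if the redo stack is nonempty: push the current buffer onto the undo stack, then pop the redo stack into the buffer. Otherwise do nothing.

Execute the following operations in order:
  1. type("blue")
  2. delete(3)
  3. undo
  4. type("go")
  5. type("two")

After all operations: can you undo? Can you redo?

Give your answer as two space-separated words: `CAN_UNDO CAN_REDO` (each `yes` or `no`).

After op 1 (type): buf='blue' undo_depth=1 redo_depth=0
After op 2 (delete): buf='b' undo_depth=2 redo_depth=0
After op 3 (undo): buf='blue' undo_depth=1 redo_depth=1
After op 4 (type): buf='bluego' undo_depth=2 redo_depth=0
After op 5 (type): buf='bluegotwo' undo_depth=3 redo_depth=0

Answer: yes no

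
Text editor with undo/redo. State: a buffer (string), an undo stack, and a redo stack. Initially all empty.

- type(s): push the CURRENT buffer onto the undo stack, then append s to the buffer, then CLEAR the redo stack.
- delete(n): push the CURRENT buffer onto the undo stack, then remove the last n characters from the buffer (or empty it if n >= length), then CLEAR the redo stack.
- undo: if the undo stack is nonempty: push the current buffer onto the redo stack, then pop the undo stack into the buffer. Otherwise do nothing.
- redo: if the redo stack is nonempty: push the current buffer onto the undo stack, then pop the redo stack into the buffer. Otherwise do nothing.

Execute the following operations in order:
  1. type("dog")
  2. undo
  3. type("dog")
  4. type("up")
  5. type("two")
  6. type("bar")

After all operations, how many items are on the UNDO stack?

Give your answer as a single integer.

After op 1 (type): buf='dog' undo_depth=1 redo_depth=0
After op 2 (undo): buf='(empty)' undo_depth=0 redo_depth=1
After op 3 (type): buf='dog' undo_depth=1 redo_depth=0
After op 4 (type): buf='dogup' undo_depth=2 redo_depth=0
After op 5 (type): buf='doguptwo' undo_depth=3 redo_depth=0
After op 6 (type): buf='doguptwobar' undo_depth=4 redo_depth=0

Answer: 4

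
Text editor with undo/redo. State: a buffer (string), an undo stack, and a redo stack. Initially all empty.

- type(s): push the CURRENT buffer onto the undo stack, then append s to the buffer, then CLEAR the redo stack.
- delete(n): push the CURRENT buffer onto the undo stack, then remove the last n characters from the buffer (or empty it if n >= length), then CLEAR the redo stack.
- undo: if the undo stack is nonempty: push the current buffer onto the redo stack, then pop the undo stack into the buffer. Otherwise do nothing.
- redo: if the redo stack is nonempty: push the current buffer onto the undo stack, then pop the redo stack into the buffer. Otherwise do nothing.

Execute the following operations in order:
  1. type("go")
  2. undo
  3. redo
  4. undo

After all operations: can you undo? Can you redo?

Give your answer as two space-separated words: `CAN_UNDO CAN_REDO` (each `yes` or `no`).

After op 1 (type): buf='go' undo_depth=1 redo_depth=0
After op 2 (undo): buf='(empty)' undo_depth=0 redo_depth=1
After op 3 (redo): buf='go' undo_depth=1 redo_depth=0
After op 4 (undo): buf='(empty)' undo_depth=0 redo_depth=1

Answer: no yes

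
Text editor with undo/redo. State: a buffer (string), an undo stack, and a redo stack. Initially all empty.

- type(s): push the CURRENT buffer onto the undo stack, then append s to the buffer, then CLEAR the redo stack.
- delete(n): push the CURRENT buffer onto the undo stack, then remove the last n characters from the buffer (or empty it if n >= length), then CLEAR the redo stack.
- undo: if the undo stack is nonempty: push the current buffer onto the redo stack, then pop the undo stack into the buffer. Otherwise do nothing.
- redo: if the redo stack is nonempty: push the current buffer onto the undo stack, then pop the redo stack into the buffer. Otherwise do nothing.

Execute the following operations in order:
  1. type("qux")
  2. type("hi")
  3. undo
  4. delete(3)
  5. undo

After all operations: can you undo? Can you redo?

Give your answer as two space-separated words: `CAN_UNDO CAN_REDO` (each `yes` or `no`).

Answer: yes yes

Derivation:
After op 1 (type): buf='qux' undo_depth=1 redo_depth=0
After op 2 (type): buf='quxhi' undo_depth=2 redo_depth=0
After op 3 (undo): buf='qux' undo_depth=1 redo_depth=1
After op 4 (delete): buf='(empty)' undo_depth=2 redo_depth=0
After op 5 (undo): buf='qux' undo_depth=1 redo_depth=1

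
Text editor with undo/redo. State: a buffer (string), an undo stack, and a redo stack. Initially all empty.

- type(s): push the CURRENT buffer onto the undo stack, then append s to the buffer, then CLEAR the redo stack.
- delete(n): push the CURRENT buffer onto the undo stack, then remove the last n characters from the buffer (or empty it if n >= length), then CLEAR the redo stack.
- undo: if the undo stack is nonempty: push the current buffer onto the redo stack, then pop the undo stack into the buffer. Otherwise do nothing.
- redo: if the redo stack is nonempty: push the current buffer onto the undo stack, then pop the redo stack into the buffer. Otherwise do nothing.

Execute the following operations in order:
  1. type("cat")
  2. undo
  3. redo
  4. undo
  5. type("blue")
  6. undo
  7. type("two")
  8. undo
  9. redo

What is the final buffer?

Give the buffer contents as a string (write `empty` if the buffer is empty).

Answer: two

Derivation:
After op 1 (type): buf='cat' undo_depth=1 redo_depth=0
After op 2 (undo): buf='(empty)' undo_depth=0 redo_depth=1
After op 3 (redo): buf='cat' undo_depth=1 redo_depth=0
After op 4 (undo): buf='(empty)' undo_depth=0 redo_depth=1
After op 5 (type): buf='blue' undo_depth=1 redo_depth=0
After op 6 (undo): buf='(empty)' undo_depth=0 redo_depth=1
After op 7 (type): buf='two' undo_depth=1 redo_depth=0
After op 8 (undo): buf='(empty)' undo_depth=0 redo_depth=1
After op 9 (redo): buf='two' undo_depth=1 redo_depth=0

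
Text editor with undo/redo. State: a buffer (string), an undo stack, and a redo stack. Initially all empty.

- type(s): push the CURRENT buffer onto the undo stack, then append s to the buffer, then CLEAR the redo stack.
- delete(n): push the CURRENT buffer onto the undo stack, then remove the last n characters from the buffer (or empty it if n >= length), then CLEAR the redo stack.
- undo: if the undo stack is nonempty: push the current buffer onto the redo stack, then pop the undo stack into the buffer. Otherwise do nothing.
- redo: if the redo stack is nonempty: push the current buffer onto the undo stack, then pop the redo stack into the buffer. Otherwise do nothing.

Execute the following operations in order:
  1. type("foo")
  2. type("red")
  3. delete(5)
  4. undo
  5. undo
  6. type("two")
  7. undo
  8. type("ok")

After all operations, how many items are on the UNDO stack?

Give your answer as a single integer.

Answer: 2

Derivation:
After op 1 (type): buf='foo' undo_depth=1 redo_depth=0
After op 2 (type): buf='foored' undo_depth=2 redo_depth=0
After op 3 (delete): buf='f' undo_depth=3 redo_depth=0
After op 4 (undo): buf='foored' undo_depth=2 redo_depth=1
After op 5 (undo): buf='foo' undo_depth=1 redo_depth=2
After op 6 (type): buf='footwo' undo_depth=2 redo_depth=0
After op 7 (undo): buf='foo' undo_depth=1 redo_depth=1
After op 8 (type): buf='foook' undo_depth=2 redo_depth=0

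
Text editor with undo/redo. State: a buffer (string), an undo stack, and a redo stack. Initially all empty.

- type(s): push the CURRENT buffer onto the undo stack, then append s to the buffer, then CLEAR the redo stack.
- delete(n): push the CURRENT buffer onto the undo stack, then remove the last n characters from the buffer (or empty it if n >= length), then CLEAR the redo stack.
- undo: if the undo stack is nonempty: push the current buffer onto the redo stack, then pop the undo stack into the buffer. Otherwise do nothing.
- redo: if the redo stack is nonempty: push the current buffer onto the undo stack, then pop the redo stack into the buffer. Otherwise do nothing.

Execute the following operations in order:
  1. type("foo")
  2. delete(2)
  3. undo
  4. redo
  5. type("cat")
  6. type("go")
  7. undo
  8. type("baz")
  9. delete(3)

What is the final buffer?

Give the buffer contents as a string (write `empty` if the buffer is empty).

After op 1 (type): buf='foo' undo_depth=1 redo_depth=0
After op 2 (delete): buf='f' undo_depth=2 redo_depth=0
After op 3 (undo): buf='foo' undo_depth=1 redo_depth=1
After op 4 (redo): buf='f' undo_depth=2 redo_depth=0
After op 5 (type): buf='fcat' undo_depth=3 redo_depth=0
After op 6 (type): buf='fcatgo' undo_depth=4 redo_depth=0
After op 7 (undo): buf='fcat' undo_depth=3 redo_depth=1
After op 8 (type): buf='fcatbaz' undo_depth=4 redo_depth=0
After op 9 (delete): buf='fcat' undo_depth=5 redo_depth=0

Answer: fcat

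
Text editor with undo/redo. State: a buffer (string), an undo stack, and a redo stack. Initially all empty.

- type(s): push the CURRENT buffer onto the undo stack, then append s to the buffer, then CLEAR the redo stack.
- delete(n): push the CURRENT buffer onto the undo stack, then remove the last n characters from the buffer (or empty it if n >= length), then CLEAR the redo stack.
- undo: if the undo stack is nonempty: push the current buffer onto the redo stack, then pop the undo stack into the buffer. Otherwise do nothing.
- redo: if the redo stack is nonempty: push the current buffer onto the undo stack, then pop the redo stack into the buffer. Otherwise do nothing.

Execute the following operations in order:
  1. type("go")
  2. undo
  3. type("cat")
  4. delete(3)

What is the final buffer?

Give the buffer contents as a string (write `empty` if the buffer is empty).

After op 1 (type): buf='go' undo_depth=1 redo_depth=0
After op 2 (undo): buf='(empty)' undo_depth=0 redo_depth=1
After op 3 (type): buf='cat' undo_depth=1 redo_depth=0
After op 4 (delete): buf='(empty)' undo_depth=2 redo_depth=0

Answer: empty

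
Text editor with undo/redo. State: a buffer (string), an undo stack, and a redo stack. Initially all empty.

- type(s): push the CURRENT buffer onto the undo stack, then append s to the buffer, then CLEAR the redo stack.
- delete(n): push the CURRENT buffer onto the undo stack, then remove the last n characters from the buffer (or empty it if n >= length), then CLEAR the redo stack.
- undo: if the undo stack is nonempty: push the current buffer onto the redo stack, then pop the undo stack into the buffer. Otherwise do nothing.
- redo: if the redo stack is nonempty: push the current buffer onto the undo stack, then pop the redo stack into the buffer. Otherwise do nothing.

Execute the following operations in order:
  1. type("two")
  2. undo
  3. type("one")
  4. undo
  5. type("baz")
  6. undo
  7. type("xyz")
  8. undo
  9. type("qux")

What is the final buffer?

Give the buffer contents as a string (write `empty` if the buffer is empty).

Answer: qux

Derivation:
After op 1 (type): buf='two' undo_depth=1 redo_depth=0
After op 2 (undo): buf='(empty)' undo_depth=0 redo_depth=1
After op 3 (type): buf='one' undo_depth=1 redo_depth=0
After op 4 (undo): buf='(empty)' undo_depth=0 redo_depth=1
After op 5 (type): buf='baz' undo_depth=1 redo_depth=0
After op 6 (undo): buf='(empty)' undo_depth=0 redo_depth=1
After op 7 (type): buf='xyz' undo_depth=1 redo_depth=0
After op 8 (undo): buf='(empty)' undo_depth=0 redo_depth=1
After op 9 (type): buf='qux' undo_depth=1 redo_depth=0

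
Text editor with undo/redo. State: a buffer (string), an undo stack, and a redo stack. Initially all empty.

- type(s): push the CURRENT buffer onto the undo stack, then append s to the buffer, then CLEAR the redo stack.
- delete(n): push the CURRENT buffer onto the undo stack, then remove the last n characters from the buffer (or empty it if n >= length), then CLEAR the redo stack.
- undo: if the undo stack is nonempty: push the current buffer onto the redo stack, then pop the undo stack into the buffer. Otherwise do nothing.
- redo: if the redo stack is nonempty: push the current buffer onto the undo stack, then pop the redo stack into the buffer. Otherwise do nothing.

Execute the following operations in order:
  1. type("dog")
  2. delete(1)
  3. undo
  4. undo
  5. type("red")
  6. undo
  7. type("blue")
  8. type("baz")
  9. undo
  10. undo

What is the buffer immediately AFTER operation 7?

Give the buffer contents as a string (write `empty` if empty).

After op 1 (type): buf='dog' undo_depth=1 redo_depth=0
After op 2 (delete): buf='do' undo_depth=2 redo_depth=0
After op 3 (undo): buf='dog' undo_depth=1 redo_depth=1
After op 4 (undo): buf='(empty)' undo_depth=0 redo_depth=2
After op 5 (type): buf='red' undo_depth=1 redo_depth=0
After op 6 (undo): buf='(empty)' undo_depth=0 redo_depth=1
After op 7 (type): buf='blue' undo_depth=1 redo_depth=0

Answer: blue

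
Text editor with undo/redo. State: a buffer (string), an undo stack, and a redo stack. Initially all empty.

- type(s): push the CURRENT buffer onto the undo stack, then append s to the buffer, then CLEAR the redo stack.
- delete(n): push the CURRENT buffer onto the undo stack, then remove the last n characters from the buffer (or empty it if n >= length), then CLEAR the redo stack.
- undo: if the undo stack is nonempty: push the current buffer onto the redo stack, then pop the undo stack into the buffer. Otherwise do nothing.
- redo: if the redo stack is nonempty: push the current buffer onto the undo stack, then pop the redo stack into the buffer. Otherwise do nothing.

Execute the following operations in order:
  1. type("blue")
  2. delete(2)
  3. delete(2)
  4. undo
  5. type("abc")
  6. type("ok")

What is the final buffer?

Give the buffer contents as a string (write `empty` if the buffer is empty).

Answer: blabcok

Derivation:
After op 1 (type): buf='blue' undo_depth=1 redo_depth=0
After op 2 (delete): buf='bl' undo_depth=2 redo_depth=0
After op 3 (delete): buf='(empty)' undo_depth=3 redo_depth=0
After op 4 (undo): buf='bl' undo_depth=2 redo_depth=1
After op 5 (type): buf='blabc' undo_depth=3 redo_depth=0
After op 6 (type): buf='blabcok' undo_depth=4 redo_depth=0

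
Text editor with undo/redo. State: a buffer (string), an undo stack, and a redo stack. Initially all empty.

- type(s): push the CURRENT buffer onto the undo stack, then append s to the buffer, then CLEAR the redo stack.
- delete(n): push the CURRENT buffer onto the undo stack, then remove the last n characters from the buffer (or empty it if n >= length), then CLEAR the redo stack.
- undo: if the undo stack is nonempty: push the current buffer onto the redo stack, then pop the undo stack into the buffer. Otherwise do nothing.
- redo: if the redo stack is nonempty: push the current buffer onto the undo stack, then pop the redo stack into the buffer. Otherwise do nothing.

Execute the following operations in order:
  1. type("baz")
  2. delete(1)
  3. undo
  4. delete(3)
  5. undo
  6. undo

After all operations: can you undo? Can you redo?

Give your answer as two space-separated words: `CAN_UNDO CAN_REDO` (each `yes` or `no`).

Answer: no yes

Derivation:
After op 1 (type): buf='baz' undo_depth=1 redo_depth=0
After op 2 (delete): buf='ba' undo_depth=2 redo_depth=0
After op 3 (undo): buf='baz' undo_depth=1 redo_depth=1
After op 4 (delete): buf='(empty)' undo_depth=2 redo_depth=0
After op 5 (undo): buf='baz' undo_depth=1 redo_depth=1
After op 6 (undo): buf='(empty)' undo_depth=0 redo_depth=2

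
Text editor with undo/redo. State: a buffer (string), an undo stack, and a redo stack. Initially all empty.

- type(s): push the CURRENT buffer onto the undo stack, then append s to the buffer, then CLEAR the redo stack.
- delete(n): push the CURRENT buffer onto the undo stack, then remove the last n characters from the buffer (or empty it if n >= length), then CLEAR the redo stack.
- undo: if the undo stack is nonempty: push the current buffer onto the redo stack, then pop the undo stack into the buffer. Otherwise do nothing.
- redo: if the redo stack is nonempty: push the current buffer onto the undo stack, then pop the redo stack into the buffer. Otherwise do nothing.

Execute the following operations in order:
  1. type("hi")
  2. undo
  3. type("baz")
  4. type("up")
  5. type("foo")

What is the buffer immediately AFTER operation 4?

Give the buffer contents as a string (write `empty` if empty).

After op 1 (type): buf='hi' undo_depth=1 redo_depth=0
After op 2 (undo): buf='(empty)' undo_depth=0 redo_depth=1
After op 3 (type): buf='baz' undo_depth=1 redo_depth=0
After op 4 (type): buf='bazup' undo_depth=2 redo_depth=0

Answer: bazup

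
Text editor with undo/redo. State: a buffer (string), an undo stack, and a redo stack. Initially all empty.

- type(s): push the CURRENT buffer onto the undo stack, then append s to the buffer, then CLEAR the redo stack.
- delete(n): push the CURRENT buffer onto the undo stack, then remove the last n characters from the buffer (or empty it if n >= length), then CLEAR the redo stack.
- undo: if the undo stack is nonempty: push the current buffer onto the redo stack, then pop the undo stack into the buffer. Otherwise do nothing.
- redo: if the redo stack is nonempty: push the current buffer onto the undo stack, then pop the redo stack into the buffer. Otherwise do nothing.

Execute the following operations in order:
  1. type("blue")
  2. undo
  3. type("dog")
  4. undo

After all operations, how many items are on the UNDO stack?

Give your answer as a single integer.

Answer: 0

Derivation:
After op 1 (type): buf='blue' undo_depth=1 redo_depth=0
After op 2 (undo): buf='(empty)' undo_depth=0 redo_depth=1
After op 3 (type): buf='dog' undo_depth=1 redo_depth=0
After op 4 (undo): buf='(empty)' undo_depth=0 redo_depth=1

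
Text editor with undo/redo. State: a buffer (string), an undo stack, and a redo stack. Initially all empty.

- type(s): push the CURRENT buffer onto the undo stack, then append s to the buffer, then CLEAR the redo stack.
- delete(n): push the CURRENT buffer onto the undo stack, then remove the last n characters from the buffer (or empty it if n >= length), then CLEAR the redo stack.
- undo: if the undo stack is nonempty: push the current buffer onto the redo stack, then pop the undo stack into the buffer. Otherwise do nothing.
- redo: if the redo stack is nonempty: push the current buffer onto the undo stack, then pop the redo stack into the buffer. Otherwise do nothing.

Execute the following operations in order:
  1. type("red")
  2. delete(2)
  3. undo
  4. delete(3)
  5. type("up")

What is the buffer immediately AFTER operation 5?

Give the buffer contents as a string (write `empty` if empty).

After op 1 (type): buf='red' undo_depth=1 redo_depth=0
After op 2 (delete): buf='r' undo_depth=2 redo_depth=0
After op 3 (undo): buf='red' undo_depth=1 redo_depth=1
After op 4 (delete): buf='(empty)' undo_depth=2 redo_depth=0
After op 5 (type): buf='up' undo_depth=3 redo_depth=0

Answer: up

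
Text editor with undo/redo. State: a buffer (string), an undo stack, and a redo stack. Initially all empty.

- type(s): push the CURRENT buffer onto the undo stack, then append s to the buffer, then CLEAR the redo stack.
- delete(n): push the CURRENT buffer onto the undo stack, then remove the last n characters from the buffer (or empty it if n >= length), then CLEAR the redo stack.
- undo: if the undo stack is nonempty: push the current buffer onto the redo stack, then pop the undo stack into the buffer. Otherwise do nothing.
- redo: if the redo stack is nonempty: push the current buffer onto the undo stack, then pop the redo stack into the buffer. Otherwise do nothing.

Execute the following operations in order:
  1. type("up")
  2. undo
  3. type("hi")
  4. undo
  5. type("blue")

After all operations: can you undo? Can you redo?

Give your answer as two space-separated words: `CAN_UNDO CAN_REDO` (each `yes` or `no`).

Answer: yes no

Derivation:
After op 1 (type): buf='up' undo_depth=1 redo_depth=0
After op 2 (undo): buf='(empty)' undo_depth=0 redo_depth=1
After op 3 (type): buf='hi' undo_depth=1 redo_depth=0
After op 4 (undo): buf='(empty)' undo_depth=0 redo_depth=1
After op 5 (type): buf='blue' undo_depth=1 redo_depth=0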